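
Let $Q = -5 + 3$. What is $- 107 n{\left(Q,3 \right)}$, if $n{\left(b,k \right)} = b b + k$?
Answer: $-749$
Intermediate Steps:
$Q = -2$
$n{\left(b,k \right)} = k + b^{2}$ ($n{\left(b,k \right)} = b^{2} + k = k + b^{2}$)
$- 107 n{\left(Q,3 \right)} = - 107 \left(3 + \left(-2\right)^{2}\right) = - 107 \left(3 + 4\right) = \left(-107\right) 7 = -749$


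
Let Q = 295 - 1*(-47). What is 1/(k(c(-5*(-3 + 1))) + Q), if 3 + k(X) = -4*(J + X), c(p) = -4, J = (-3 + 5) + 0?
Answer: 1/347 ≈ 0.0028818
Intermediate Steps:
J = 2 (J = 2 + 0 = 2)
Q = 342 (Q = 295 + 47 = 342)
k(X) = -11 - 4*X (k(X) = -3 - 4*(2 + X) = -3 + (-8 - 4*X) = -11 - 4*X)
1/(k(c(-5*(-3 + 1))) + Q) = 1/((-11 - 4*(-4)) + 342) = 1/((-11 + 16) + 342) = 1/(5 + 342) = 1/347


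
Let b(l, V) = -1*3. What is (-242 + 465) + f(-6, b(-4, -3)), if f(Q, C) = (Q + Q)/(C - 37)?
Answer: 2233/10 ≈ 223.30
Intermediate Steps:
b(l, V) = -3
f(Q, C) = 2*Q/(-37 + C) (f(Q, C) = (2*Q)/(-37 + C) = 2*Q/(-37 + C))
(-242 + 465) + f(-6, b(-4, -3)) = (-242 + 465) + 2*(-6)/(-37 - 3) = 223 + 2*(-6)/(-40) = 223 + 2*(-6)*(-1/40) = 223 + 3/10 = 2233/10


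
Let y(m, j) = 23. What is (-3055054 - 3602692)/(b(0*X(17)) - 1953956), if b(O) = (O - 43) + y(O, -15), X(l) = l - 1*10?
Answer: 3328873/976988 ≈ 3.4073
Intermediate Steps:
X(l) = -10 + l (X(l) = l - 10 = -10 + l)
b(O) = -20 + O (b(O) = (O - 43) + 23 = (-43 + O) + 23 = -20 + O)
(-3055054 - 3602692)/(b(0*X(17)) - 1953956) = (-3055054 - 3602692)/((-20 + 0*(-10 + 17)) - 1953956) = -6657746/((-20 + 0*7) - 1953956) = -6657746/((-20 + 0) - 1953956) = -6657746/(-20 - 1953956) = -6657746/(-1953976) = -6657746*(-1/1953976) = 3328873/976988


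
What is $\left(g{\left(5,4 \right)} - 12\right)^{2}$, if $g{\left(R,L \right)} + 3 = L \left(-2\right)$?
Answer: $529$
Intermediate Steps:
$g{\left(R,L \right)} = -3 - 2 L$ ($g{\left(R,L \right)} = -3 + L \left(-2\right) = -3 - 2 L$)
$\left(g{\left(5,4 \right)} - 12\right)^{2} = \left(\left(-3 - 8\right) - 12\right)^{2} = \left(-11 - 12\right)^{2} = \left(-23\right)^{2} = 529$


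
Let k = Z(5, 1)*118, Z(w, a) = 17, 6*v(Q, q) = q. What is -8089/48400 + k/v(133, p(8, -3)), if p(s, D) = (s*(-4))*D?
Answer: 6060061/48400 ≈ 125.21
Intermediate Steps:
p(s, D) = -4*D*s (p(s, D) = (-4*s)*D = -4*D*s)
v(Q, q) = q/6
k = 2006 (k = 17*118 = 2006)
-8089/48400 + k/v(133, p(8, -3)) = -8089/48400 + 2006/(((-4*(-3)*8)/6)) = -8089*1/48400 + 2006/(((1/6)*96)) = -8089/48400 + 2006/16 = -8089/48400 + 2006*(1/16) = -8089/48400 + 1003/8 = 6060061/48400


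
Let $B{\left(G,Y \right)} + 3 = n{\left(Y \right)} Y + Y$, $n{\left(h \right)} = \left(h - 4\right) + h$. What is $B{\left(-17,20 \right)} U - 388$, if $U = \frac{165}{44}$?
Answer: $\frac{9503}{4} \approx 2375.8$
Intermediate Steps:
$U = \frac{15}{4}$ ($U = 165 \cdot \frac{1}{44} = \frac{15}{4} \approx 3.75$)
$n{\left(h \right)} = -4 + 2 h$ ($n{\left(h \right)} = \left(-4 + h\right) + h = -4 + 2 h$)
$B{\left(G,Y \right)} = -3 + Y + Y \left(-4 + 2 Y\right)$ ($B{\left(G,Y \right)} = -3 + \left(\left(-4 + 2 Y\right) Y + Y\right) = -3 + \left(Y \left(-4 + 2 Y\right) + Y\right) = -3 + \left(Y + Y \left(-4 + 2 Y\right)\right) = -3 + Y + Y \left(-4 + 2 Y\right)$)
$B{\left(-17,20 \right)} U - 388 = \left(-3 + 20 + 2 \cdot 20 \left(-2 + 20\right)\right) \frac{15}{4} - 388 = \left(-3 + 20 + 2 \cdot 20 \cdot 18\right) \frac{15}{4} - 388 = \left(-3 + 20 + 720\right) \frac{15}{4} - 388 = 737 \cdot \frac{15}{4} - 388 = \frac{11055}{4} - 388 = \frac{9503}{4}$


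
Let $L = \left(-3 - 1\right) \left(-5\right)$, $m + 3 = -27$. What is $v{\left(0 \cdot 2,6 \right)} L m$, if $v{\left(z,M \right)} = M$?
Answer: $-3600$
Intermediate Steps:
$m = -30$ ($m = -3 - 27 = -30$)
$L = 20$ ($L = \left(-4\right) \left(-5\right) = 20$)
$v{\left(0 \cdot 2,6 \right)} L m = 6 \cdot 20 \left(-30\right) = 120 \left(-30\right) = -3600$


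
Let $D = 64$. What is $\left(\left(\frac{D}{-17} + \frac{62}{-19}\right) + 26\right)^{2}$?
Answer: $\frac{37552384}{104329} \approx 359.94$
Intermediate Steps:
$\left(\left(\frac{D}{-17} + \frac{62}{-19}\right) + 26\right)^{2} = \left(\left(\frac{64}{-17} + \frac{62}{-19}\right) + 26\right)^{2} = \left(\left(64 \left(- \frac{1}{17}\right) + 62 \left(- \frac{1}{19}\right)\right) + 26\right)^{2} = \left(\left(- \frac{64}{17} - \frac{62}{19}\right) + 26\right)^{2} = \left(- \frac{2270}{323} + 26\right)^{2} = \left(\frac{6128}{323}\right)^{2} = \frac{37552384}{104329}$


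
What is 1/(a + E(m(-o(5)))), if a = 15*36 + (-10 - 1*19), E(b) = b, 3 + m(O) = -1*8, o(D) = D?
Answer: 1/500 ≈ 0.0020000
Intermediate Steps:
m(O) = -11 (m(O) = -3 - 1*8 = -3 - 8 = -11)
a = 511 (a = 540 + (-10 - 19) = 540 - 29 = 511)
1/(a + E(m(-o(5)))) = 1/(511 - 11) = 1/500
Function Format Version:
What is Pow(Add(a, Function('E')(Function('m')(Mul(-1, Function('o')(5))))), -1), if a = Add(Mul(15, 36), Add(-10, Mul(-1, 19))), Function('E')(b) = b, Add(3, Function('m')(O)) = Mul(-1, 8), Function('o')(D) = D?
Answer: Rational(1, 500) ≈ 0.0020000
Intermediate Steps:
Function('m')(O) = -11 (Function('m')(O) = Add(-3, Mul(-1, 8)) = Add(-3, -8) = -11)
a = 511 (a = Add(540, Add(-10, -19)) = Add(540, -29) = 511)
Pow(Add(a, Function('E')(Function('m')(Mul(-1, Function('o')(5))))), -1) = Pow(Add(511, -11), -1) = Pow(500, -1) = Rational(1, 500)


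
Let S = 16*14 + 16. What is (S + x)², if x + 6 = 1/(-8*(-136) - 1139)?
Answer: 142396489/2601 ≈ 54747.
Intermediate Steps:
S = 240 (S = 224 + 16 = 240)
x = -307/51 (x = -6 + 1/(-8*(-136) - 1139) = -6 + 1/(1088 - 1139) = -6 + 1/(-51) = -6 - 1/51 = -307/51 ≈ -6.0196)
(S + x)² = (240 - 307/51)² = (11933/51)² = 142396489/2601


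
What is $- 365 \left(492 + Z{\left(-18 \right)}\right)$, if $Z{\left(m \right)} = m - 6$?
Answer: $-170820$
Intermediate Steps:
$Z{\left(m \right)} = -6 + m$ ($Z{\left(m \right)} = m - 6 = -6 + m$)
$- 365 \left(492 + Z{\left(-18 \right)}\right) = - 365 \left(492 - 24\right) = \left(-365\right) 468 = -170820$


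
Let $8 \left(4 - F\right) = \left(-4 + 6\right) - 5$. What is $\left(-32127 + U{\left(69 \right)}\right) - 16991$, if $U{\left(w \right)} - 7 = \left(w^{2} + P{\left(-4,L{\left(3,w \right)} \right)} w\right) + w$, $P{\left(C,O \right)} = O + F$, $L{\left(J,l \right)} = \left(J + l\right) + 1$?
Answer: $- \frac{311537}{8} \approx -38942.0$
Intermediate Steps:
$L{\left(J,l \right)} = 1 + J + l$
$F = \frac{35}{8}$ ($F = 4 - \frac{\left(-4 + 6\right) - 5}{8} = 4 - \frac{2 - 5}{8} = 4 - - \frac{3}{8} = 4 + \frac{3}{8} = \frac{35}{8} \approx 4.375$)
$P{\left(C,O \right)} = \frac{35}{8} + O$ ($P{\left(C,O \right)} = O + \frac{35}{8} = \frac{35}{8} + O$)
$U{\left(w \right)} = 7 + w + w^{2} + w \left(\frac{67}{8} + w\right)$ ($U{\left(w \right)} = 7 + \left(\left(w^{2} + \left(\frac{35}{8} + \left(1 + 3 + w\right)\right) w\right) + w\right) = 7 + \left(\left(w^{2} + \left(\frac{35}{8} + \left(4 + w\right)\right) w\right) + w\right) = 7 + \left(\left(w^{2} + \left(\frac{67}{8} + w\right) w\right) + w\right) = 7 + \left(\left(w^{2} + w \left(\frac{67}{8} + w\right)\right) + w\right) = 7 + \left(w + w^{2} + w \left(\frac{67}{8} + w\right)\right) = 7 + w + w^{2} + w \left(\frac{67}{8} + w\right)$)
$\left(-32127 + U{\left(69 \right)}\right) - 16991 = \left(-32127 + \left(7 + 2 \cdot 69^{2} + \frac{75}{8} \cdot 69\right)\right) - 16991 = \left(-32127 + \left(7 + 2 \cdot 4761 + \frac{5175}{8}\right)\right) - 16991 = \left(-32127 + \left(7 + 9522 + \frac{5175}{8}\right)\right) - 16991 = \left(-32127 + \frac{81407}{8}\right) - 16991 = - \frac{175609}{8} - 16991 = - \frac{311537}{8}$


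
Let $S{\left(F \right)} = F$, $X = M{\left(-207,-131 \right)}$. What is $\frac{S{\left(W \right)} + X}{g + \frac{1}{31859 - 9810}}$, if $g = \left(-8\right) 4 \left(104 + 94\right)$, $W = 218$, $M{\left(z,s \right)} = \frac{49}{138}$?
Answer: $- \frac{664402517}{19278939894} \approx -0.034463$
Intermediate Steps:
$M{\left(z,s \right)} = \frac{49}{138}$ ($M{\left(z,s \right)} = 49 \cdot \frac{1}{138} = \frac{49}{138}$)
$X = \frac{49}{138} \approx 0.35507$
$g = -6336$ ($g = \left(-32\right) 198 = -6336$)
$\frac{S{\left(W \right)} + X}{g + \frac{1}{31859 - 9810}} = \frac{218 + \frac{49}{138}}{-6336 + \frac{1}{31859 - 9810}} = \frac{30133}{138 \left(-6336 + \frac{1}{22049}\right)} = \frac{30133}{138 \left(- \frac{139702463}{22049}\right)} = \frac{30133}{138} \left(- \frac{22049}{139702463}\right) = - \frac{664402517}{19278939894}$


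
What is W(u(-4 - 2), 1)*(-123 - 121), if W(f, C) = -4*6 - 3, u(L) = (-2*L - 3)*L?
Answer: 6588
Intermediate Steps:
u(L) = L*(-3 - 2*L) (u(L) = (-3 - 2*L)*L = L*(-3 - 2*L))
W(f, C) = -27 (W(f, C) = -2*12 - 3 = -24 - 3 = -27)
W(u(-4 - 2), 1)*(-123 - 121) = -27*(-123 - 121) = -27*(-244) = 6588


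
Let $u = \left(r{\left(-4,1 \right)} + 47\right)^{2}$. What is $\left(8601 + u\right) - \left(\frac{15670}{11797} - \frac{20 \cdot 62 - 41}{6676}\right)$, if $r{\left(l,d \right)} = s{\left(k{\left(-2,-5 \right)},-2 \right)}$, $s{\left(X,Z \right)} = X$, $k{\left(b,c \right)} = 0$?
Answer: $\frac{851270237003}{78756772} \approx 10809.0$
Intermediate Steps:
$r{\left(l,d \right)} = 0$
$u = 2209$ ($u = \left(0 + 47\right)^{2} = 47^{2} = 2209$)
$\left(8601 + u\right) - \left(\frac{15670}{11797} - \frac{20 \cdot 62 - 41}{6676}\right) = \left(8601 + 2209\right) - \left(\frac{15670}{11797} - \frac{20 \cdot 62 - 41}{6676}\right) = 10810 - \left(\frac{15670}{11797} - \left(1240 - 41\right) \frac{1}{6676}\right) = 10810 + \left(- \frac{15670}{11797} + 1199 \cdot \frac{1}{6676}\right) = 10810 + \left(- \frac{15670}{11797} + \frac{1199}{6676}\right) = 10810 - \frac{90468317}{78756772} = \frac{851270237003}{78756772}$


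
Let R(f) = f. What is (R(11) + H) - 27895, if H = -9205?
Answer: -37089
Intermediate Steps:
(R(11) + H) - 27895 = (11 - 9205) - 27895 = -9194 - 27895 = -37089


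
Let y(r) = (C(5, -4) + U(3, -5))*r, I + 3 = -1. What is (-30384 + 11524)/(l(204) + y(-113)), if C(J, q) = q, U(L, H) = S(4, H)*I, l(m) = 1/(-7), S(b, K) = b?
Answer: -132020/15819 ≈ -8.3457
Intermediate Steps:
I = -4 (I = -3 - 1 = -4)
l(m) = -1/7
U(L, H) = -16 (U(L, H) = 4*(-4) = -16)
y(r) = -20*r (y(r) = (-4 - 16)*r = -20*r)
(-30384 + 11524)/(l(204) + y(-113)) = (-30384 + 11524)/(-1/7 - 20*(-113)) = -18860/(-1/7 + 2260) = -18860/15819/7 = -18860*7/15819 = -132020/15819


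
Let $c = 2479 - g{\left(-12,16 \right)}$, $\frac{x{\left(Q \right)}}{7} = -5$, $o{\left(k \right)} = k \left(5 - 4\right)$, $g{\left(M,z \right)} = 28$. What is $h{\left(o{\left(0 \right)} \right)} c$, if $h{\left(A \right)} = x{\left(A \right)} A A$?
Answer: $0$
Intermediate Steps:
$o{\left(k \right)} = k$ ($o{\left(k \right)} = k 1 = k$)
$x{\left(Q \right)} = -35$ ($x{\left(Q \right)} = 7 \left(-5\right) = -35$)
$h{\left(A \right)} = - 35 A^{2}$ ($h{\left(A \right)} = - 35 A A = - 35 A^{2}$)
$c = 2451$ ($c = 2479 - 28 = 2451$)
$h{\left(o{\left(0 \right)} \right)} c = - 35 \cdot 0^{2} \cdot 2451 = \left(-35\right) 0 \cdot 2451 = 0 \cdot 2451 = 0$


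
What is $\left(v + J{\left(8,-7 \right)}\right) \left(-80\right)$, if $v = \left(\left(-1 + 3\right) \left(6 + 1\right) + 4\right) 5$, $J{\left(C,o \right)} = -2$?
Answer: $-7040$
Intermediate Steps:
$v = 90$ ($v = \left(2 \cdot 7 + 4\right) 5 = \left(14 + 4\right) 5 = 18 \cdot 5 = 90$)
$\left(v + J{\left(8,-7 \right)}\right) \left(-80\right) = \left(90 - 2\right) \left(-80\right) = 88 \left(-80\right) = -7040$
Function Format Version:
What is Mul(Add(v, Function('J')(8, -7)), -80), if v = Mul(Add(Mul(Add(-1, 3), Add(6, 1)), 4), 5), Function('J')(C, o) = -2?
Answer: -7040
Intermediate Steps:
v = 90 (v = Mul(Add(Mul(2, 7), 4), 5) = Mul(Add(14, 4), 5) = Mul(18, 5) = 90)
Mul(Add(v, Function('J')(8, -7)), -80) = Mul(Add(90, -2), -80) = Mul(88, -80) = -7040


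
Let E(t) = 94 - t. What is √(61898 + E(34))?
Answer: √61958 ≈ 248.91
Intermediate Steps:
√(61898 + E(34)) = √(61898 + (94 - 1*34)) = √(61898 + (94 - 34)) = √(61898 + 60) = √61958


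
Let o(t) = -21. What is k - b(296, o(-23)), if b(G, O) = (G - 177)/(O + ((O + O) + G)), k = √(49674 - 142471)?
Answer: -119/233 + I*√92797 ≈ -0.51073 + 304.63*I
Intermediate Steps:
k = I*√92797 (k = √(-92797) = I*√92797 ≈ 304.63*I)
b(G, O) = (-177 + G)/(G + 3*O) (b(G, O) = (-177 + G)/(O + (2*O + G)) = (-177 + G)/(O + (G + 2*O)) = (-177 + G)/(G + 3*O))
k - b(296, o(-23)) = I*√92797 - (-177 + 296)/(296 + 3*(-21)) = I*√92797 - 119/(296 - 63) = I*√92797 - 119/233 = -119/233 + I*√92797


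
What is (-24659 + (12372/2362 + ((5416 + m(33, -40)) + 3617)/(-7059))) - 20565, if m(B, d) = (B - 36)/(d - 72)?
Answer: -1082623509697/23941232 ≈ -45220.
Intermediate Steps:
m(B, d) = (-36 + B)/(-72 + d)
(-24659 + (12372/2362 + ((5416 + m(33, -40)) + 3617)/(-7059))) - 20565 = (-24659 + (12372/2362 + ((5416 + (-36 + 33)/(-72 - 40)) + 3617)/(-7059))) - 20565 = (-24659 + (12372*(1/2362) + ((5416 - 3/(-112)) + 3617)*(-1/7059))) - 20565 = (-24659 + (6186/1181 + ((5416 - 1/112*(-3)) + 3617)*(-1/7059))) - 20565 = (-24659 + (6186/1181 + ((5416 + 3/112) + 3617)*(-1/7059))) - 20565 = (-24659 + (6186/1181 + (606595/112 + 3617)*(-1/7059))) - 20565 = (-24659 + (6186/1181 + (1011699/112)*(-1/7059))) - 20565 = (-24659 + (6186/1181 - 25941/20272)) - 20565 = (-24659 + 94766271/23941232) - 20565 = -590272073617/23941232 - 20565 = -1082623509697/23941232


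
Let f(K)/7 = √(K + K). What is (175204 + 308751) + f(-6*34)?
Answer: 483955 + 14*I*√102 ≈ 4.8396e+5 + 141.39*I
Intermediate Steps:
f(K) = 7*√2*√K (f(K) = 7*√(K + K) = 7*√(2*K) = 7*(√2*√K) = 7*√2*√K)
(175204 + 308751) + f(-6*34) = (175204 + 308751) + 7*√2*√(-6*34) = 483955 + 7*√2*√(-204) = 483955 + 7*√2*(2*I*√51) = 483955 + 14*I*√102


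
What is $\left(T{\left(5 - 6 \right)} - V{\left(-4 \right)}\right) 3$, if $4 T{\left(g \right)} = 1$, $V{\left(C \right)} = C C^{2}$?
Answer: $\frac{771}{4} \approx 192.75$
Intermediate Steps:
$V{\left(C \right)} = C^{3}$
$T{\left(g \right)} = \frac{1}{4}$ ($T{\left(g \right)} = \frac{1}{4} \cdot 1 = \frac{1}{4}$)
$\left(T{\left(5 - 6 \right)} - V{\left(-4 \right)}\right) 3 = \left(\frac{1}{4} - \left(-4\right)^{3}\right) 3 = \left(\frac{1}{4} - -64\right) 3 = \left(\frac{1}{4} + 64\right) 3 = \frac{257}{4} \cdot 3 = \frac{771}{4}$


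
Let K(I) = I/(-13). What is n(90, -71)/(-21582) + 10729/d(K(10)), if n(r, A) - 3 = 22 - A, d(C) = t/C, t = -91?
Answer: 385903202/4255251 ≈ 90.689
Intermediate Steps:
K(I) = -I/13 (K(I) = I*(-1/13) = -I/13)
d(C) = -91/C
n(r, A) = 25 - A (n(r, A) = 3 + (22 - A) = 25 - A)
n(90, -71)/(-21582) + 10729/d(K(10)) = (25 - 1*(-71))/(-21582) + 10729/((-91/((-1/13*10)))) = (25 + 71)*(-1/21582) + 10729/((-91/(-10/13))) = 96*(-1/21582) + 10729/((-91*(-13/10))) = -16/3597 + 10729/(1183/10) = -16/3597 + 10729*(10/1183) = -16/3597 + 107290/1183 = 385903202/4255251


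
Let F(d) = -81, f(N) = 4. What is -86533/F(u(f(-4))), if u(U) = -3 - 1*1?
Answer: 86533/81 ≈ 1068.3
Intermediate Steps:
u(U) = -4 (u(U) = -3 - 1 = -4)
-86533/F(u(f(-4))) = -86533/(-81) = -86533*(-1/81) = 86533/81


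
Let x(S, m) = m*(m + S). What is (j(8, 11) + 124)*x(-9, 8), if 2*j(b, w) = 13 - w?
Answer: -1000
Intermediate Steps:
j(b, w) = 13/2 - w/2 (j(b, w) = (13 - w)/2 = 13/2 - w/2)
x(S, m) = m*(S + m)
(j(8, 11) + 124)*x(-9, 8) = ((13/2 - 1/2*11) + 124)*(8*(-9 + 8)) = ((13/2 - 11/2) + 124)*(8*(-1)) = (1 + 124)*(-8) = 125*(-8) = -1000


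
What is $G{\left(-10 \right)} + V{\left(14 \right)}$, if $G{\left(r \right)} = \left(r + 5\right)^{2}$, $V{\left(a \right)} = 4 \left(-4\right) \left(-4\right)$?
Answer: $89$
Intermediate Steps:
$V{\left(a \right)} = 64$ ($V{\left(a \right)} = \left(-16\right) \left(-4\right) = 64$)
$G{\left(r \right)} = \left(5 + r\right)^{2}$
$G{\left(-10 \right)} + V{\left(14 \right)} = \left(5 - 10\right)^{2} + 64 = \left(-5\right)^{2} + 64 = 25 + 64 = 89$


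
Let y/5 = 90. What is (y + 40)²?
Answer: 240100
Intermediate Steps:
y = 450 (y = 5*90 = 450)
(y + 40)² = (450 + 40)² = 490² = 240100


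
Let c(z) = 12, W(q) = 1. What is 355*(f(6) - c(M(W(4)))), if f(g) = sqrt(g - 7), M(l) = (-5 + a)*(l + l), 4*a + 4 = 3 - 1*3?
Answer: -4260 + 355*I ≈ -4260.0 + 355.0*I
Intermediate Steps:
a = -1 (a = -1 + (3 - 1*3)/4 = -1 + (3 - 3)/4 = -1 + (1/4)*0 = -1 + 0 = -1)
M(l) = -12*l (M(l) = (-5 - 1)*(l + l) = -12*l)
f(g) = sqrt(-7 + g)
355*(f(6) - c(M(W(4)))) = 355*(sqrt(-7 + 6) - 1*12) = 355*(sqrt(-1) - 12) = 355*(I - 12) = 355*(-12 + I) = -4260 + 355*I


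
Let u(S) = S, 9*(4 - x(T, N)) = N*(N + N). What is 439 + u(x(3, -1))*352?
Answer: 15919/9 ≈ 1768.8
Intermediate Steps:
x(T, N) = 4 - 2*N²/9 (x(T, N) = 4 - N*(N + N)/9 = 4 - N*2*N/9 = 4 - 2*N²/9)
439 + u(x(3, -1))*352 = 439 + (4 - 2/9*(-1)²)*352 = 439 + (4 - 2/9*1)*352 = 439 + (4 - 2/9)*352 = 439 + (34/9)*352 = 439 + 11968/9 = 15919/9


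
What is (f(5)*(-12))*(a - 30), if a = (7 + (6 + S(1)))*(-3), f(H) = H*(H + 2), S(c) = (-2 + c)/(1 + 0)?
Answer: 27720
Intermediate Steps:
S(c) = -2 + c (S(c) = (-2 + c)/1 = (-2 + c)*1 = -2 + c)
f(H) = H*(2 + H)
a = -36 (a = (7 + (6 + (-2 + 1)))*(-3) = (7 + (6 - 1))*(-3) = (7 + 5)*(-3) = 12*(-3) = -36)
(f(5)*(-12))*(a - 30) = ((5*(2 + 5))*(-12))*(-36 - 30) = ((5*7)*(-12))*(-66) = (35*(-12))*(-66) = -420*(-66) = 27720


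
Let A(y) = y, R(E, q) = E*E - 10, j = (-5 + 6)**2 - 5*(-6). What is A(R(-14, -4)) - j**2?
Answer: -775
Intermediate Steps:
j = 31 (j = 1**2 + 30 = 1 + 30 = 31)
R(E, q) = -10 + E**2 (R(E, q) = E**2 - 10 = -10 + E**2)
A(R(-14, -4)) - j**2 = (-10 + (-14)**2) - 1*31**2 = (-10 + 196) - 1*961 = 186 - 961 = -775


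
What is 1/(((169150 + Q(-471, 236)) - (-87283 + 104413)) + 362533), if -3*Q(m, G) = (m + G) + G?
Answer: 3/1543658 ≈ 1.9434e-6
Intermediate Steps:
Q(m, G) = -2*G/3 - m/3 (Q(m, G) = -((m + G) + G)/3 = -((G + m) + G)/3 = -(m + 2*G)/3 = -2*G/3 - m/3)
1/(((169150 + Q(-471, 236)) - (-87283 + 104413)) + 362533) = 1/(((169150 + (-⅔*236 - ⅓*(-471))) - (-87283 + 104413)) + 362533) = 1/(((169150 + (-472/3 + 157)) - 1*17130) + 362533) = 1/(((169150 - ⅓) - 17130) + 362533) = 1/((507449/3 - 17130) + 362533) = 1/(456059/3 + 362533) = 1/(1543658/3) = 3/1543658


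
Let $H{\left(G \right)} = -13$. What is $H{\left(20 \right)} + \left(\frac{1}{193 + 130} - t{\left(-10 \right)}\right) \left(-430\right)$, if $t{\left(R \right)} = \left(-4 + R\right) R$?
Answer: $\frac{19439971}{323} \approx 60186.0$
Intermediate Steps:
$t{\left(R \right)} = R \left(-4 + R\right)$
$H{\left(20 \right)} + \left(\frac{1}{193 + 130} - t{\left(-10 \right)}\right) \left(-430\right) = -13 + \left(\frac{1}{193 + 130} - - 10 \left(-4 - 10\right)\right) \left(-430\right) = -13 + \left(\frac{1}{323} - \left(-10\right) \left(-14\right)\right) \left(-430\right) = -13 + \left(\frac{1}{323} - 140\right) \left(-430\right) = -13 - - \frac{19444170}{323} = -13 + \frac{19444170}{323} = \frac{19439971}{323}$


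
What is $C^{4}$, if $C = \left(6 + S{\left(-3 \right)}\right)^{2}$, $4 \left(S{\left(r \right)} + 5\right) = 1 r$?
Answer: $\frac{1}{65536} \approx 1.5259 \cdot 10^{-5}$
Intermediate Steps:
$S{\left(r \right)} = -5 + \frac{r}{4}$ ($S{\left(r \right)} = -5 + \frac{1 r}{4} = -5 + \frac{r}{4}$)
$C = \frac{1}{16}$ ($C = \left(6 + \left(-5 + \frac{1}{4} \left(-3\right)\right)\right)^{2} = \left(6 - \frac{23}{4}\right)^{2} = \left(\frac{1}{4}\right)^{2} = \frac{1}{16} \approx 0.0625$)
$C^{4} = \left(\frac{1}{16}\right)^{4} = \frac{1}{65536}$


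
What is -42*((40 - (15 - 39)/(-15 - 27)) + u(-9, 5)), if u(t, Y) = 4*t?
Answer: -144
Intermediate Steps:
-42*((40 - (15 - 39)/(-15 - 27)) + u(-9, 5)) = -42*((40 - (15 - 39)/(-15 - 27)) + 4*(-9)) = -42*((40 - (-24)/(-42)) - 36) = -42*((40 - (-24)*(-1)/42) - 36) = -42*((40 - 1*4/7) - 36) = -42*((40 - 4/7) - 36) = -42*(276/7 - 36) = -42*24/7 = -144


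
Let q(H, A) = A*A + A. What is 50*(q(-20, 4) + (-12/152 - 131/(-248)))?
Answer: 2408925/2356 ≈ 1022.5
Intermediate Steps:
q(H, A) = A + A² (q(H, A) = A² + A = A + A²)
50*(q(-20, 4) + (-12/152 - 131/(-248))) = 50*(4*(1 + 4) + (-12/152 - 131/(-248))) = 50*(4*5 + (-12*1/152 - 131*(-1/248))) = 50*(20 + (-3/38 + 131/248)) = 50*(20 + 2117/4712) = 50*(96357/4712) = 2408925/2356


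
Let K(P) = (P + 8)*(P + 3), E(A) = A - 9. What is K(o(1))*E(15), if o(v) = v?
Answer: 216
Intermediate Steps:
E(A) = -9 + A
K(P) = (3 + P)*(8 + P) (K(P) = (8 + P)*(3 + P) = (3 + P)*(8 + P))
K(o(1))*E(15) = (24 + 1² + 11*1)*(-9 + 15) = (24 + 1 + 11)*6 = 36*6 = 216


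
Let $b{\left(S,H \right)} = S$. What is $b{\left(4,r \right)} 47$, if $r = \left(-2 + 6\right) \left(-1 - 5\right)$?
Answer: $188$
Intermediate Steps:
$r = -24$ ($r = 4 \left(-6\right) = -24$)
$b{\left(4,r \right)} 47 = 4 \cdot 47 = 188$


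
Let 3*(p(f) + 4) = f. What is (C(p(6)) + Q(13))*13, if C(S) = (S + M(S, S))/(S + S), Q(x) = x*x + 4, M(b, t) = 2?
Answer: 2249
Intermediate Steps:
p(f) = -4 + f/3
Q(x) = 4 + x² (Q(x) = x² + 4 = 4 + x²)
C(S) = (2 + S)/(2*S) (C(S) = (S + 2)/(S + S) = (2 + S)/((2*S)) = (2 + S)*(1/(2*S)) = (2 + S)/(2*S))
(C(p(6)) + Q(13))*13 = ((2 + (-4 + (⅓)*6))/(2*(-4 + (⅓)*6)) + (4 + 13²))*13 = ((2 + (-4 + 2))/(2*(-4 + 2)) + (4 + 169))*13 = ((½)*(2 - 2)/(-2) + 173)*13 = ((½)*(-½)*0 + 173)*13 = (0 + 173)*13 = 173*13 = 2249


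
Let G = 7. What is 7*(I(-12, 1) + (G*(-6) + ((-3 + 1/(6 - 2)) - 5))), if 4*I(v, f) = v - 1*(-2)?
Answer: -1463/4 ≈ -365.75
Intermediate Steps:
I(v, f) = ½ + v/4 (I(v, f) = (v - 1*(-2))/4 = (v + 2)/4 = (2 + v)/4 = ½ + v/4)
7*(I(-12, 1) + (G*(-6) + ((-3 + 1/(6 - 2)) - 5))) = 7*((½ + (¼)*(-12)) + (7*(-6) + ((-3 + 1/(6 - 2)) - 5))) = 7*((½ - 3) + (-42 + ((-3 + 1/4) - 5))) = 7*(-5/2 + (-42 + ((-3 + ¼) - 5))) = 7*(-5/2 + (-42 + (-11/4 - 5))) = 7*(-5/2 + (-42 - 31/4)) = 7*(-5/2 - 199/4) = 7*(-209/4) = -1463/4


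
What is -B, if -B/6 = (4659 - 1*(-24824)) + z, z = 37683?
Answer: 402996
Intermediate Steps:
B = -402996 (B = -6*((4659 - 1*(-24824)) + 37683) = -6*((4659 + 24824) + 37683) = -6*(29483 + 37683) = -6*67166 = -402996)
-B = -1*(-402996) = 402996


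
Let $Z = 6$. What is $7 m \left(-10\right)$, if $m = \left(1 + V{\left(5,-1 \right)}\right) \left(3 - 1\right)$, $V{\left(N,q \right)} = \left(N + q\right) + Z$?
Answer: $-1540$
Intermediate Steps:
$V{\left(N,q \right)} = 6 + N + q$ ($V{\left(N,q \right)} = \left(N + q\right) + 6 = 6 + N + q$)
$m = 22$ ($m = \left(1 + \left(6 + 5 - 1\right)\right) \left(3 - 1\right) = \left(1 + 10\right) 2 = 11 \cdot 2 = 22$)
$7 m \left(-10\right) = 7 \cdot 22 \left(-10\right) = 154 \left(-10\right) = -1540$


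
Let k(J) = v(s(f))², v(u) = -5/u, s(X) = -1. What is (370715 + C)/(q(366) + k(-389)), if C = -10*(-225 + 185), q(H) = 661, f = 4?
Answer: 371115/686 ≈ 540.98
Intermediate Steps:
k(J) = 25 (k(J) = (-5/(-1))² = (-5*(-1))² = 5² = 25)
C = 400 (C = -10*(-40) = 400)
(370715 + C)/(q(366) + k(-389)) = (370715 + 400)/(661 + 25) = 371115/686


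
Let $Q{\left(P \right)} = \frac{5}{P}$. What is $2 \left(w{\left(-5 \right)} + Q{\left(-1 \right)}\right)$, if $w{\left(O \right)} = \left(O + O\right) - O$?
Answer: $-20$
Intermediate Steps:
$w{\left(O \right)} = O$ ($w{\left(O \right)} = 2 O - O = O$)
$2 \left(w{\left(-5 \right)} + Q{\left(-1 \right)}\right) = 2 \left(-5 + \frac{5}{-1}\right) = 2 \left(-5 + 5 \left(-1\right)\right) = 2 \left(-5 - 5\right) = 2 \left(-10\right) = -20$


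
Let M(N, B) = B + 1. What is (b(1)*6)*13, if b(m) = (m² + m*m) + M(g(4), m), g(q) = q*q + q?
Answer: 312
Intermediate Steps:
g(q) = q + q² (g(q) = q² + q = q + q²)
M(N, B) = 1 + B
b(m) = 1 + m + 2*m² (b(m) = (m² + m*m) + (1 + m) = (m² + m²) + (1 + m) = 2*m² + (1 + m) = 1 + m + 2*m²)
(b(1)*6)*13 = ((1 + 1 + 2*1²)*6)*13 = ((1 + 1 + 2*1)*6)*13 = ((1 + 1 + 2)*6)*13 = (4*6)*13 = 24*13 = 312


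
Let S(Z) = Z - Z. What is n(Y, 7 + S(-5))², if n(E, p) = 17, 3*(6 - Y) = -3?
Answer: 289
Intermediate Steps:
S(Z) = 0
Y = 7 (Y = 6 - ⅓*(-3) = 6 + 1 = 7)
n(Y, 7 + S(-5))² = 17² = 289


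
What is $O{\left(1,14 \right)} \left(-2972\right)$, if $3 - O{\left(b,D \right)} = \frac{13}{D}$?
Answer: $- \frac{43094}{7} \approx -6156.3$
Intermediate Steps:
$O{\left(b,D \right)} = 3 - \frac{13}{D}$
$O{\left(1,14 \right)} \left(-2972\right) = \left(3 - \frac{13}{14}\right) \left(-2972\right) = \frac{29}{14} \left(-2972\right) = - \frac{43094}{7}$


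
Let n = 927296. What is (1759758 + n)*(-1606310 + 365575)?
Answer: -3333921944690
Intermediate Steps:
(1759758 + n)*(-1606310 + 365575) = (1759758 + 927296)*(-1606310 + 365575) = 2687054*(-1240735) = -3333921944690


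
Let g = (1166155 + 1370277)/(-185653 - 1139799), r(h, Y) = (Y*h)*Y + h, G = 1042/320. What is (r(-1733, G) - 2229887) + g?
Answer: -19086485022076639/8482892800 ≈ -2.2500e+6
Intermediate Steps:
G = 521/160 (G = 1042*(1/320) = 521/160 ≈ 3.2562)
r(h, Y) = h + h*Y² (r(h, Y) = h*Y² + h = h + h*Y²)
g = -634108/331363 (g = 2536432/(-1325452) = 2536432*(-1/1325452) = -634108/331363 ≈ -1.9136)
(r(-1733, G) - 2229887) + g = (-1733*(1 + (521/160)²) - 2229887) - 634108/331363 = (-1733*(1 + 271441/25600) - 2229887) - 634108/331363 = (-1733*297041/25600 - 2229887) - 634108/331363 = (-514772053/25600 - 2229887) - 634108/331363 = -57599879253/25600 - 634108/331363 = -19086485022076639/8482892800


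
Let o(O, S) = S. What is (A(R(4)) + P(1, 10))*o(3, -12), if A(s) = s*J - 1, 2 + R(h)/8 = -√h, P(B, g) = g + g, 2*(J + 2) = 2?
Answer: -612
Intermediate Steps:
J = -1 (J = -2 + (½)*2 = -2 + 1 = -1)
P(B, g) = 2*g
R(h) = -16 - 8*√h (R(h) = -16 + 8*(-√h) = -16 - 8*√h)
A(s) = -1 - s (A(s) = s*(-1) - 1 = -s - 1 = -1 - s)
(A(R(4)) + P(1, 10))*o(3, -12) = ((-1 - (-16 - 8*√4)) + 2*10)*(-12) = ((-1 - (-16 - 8*2)) + 20)*(-12) = ((-1 - (-16 - 16)) + 20)*(-12) = ((-1 - 1*(-32)) + 20)*(-12) = ((-1 + 32) + 20)*(-12) = (31 + 20)*(-12) = 51*(-12) = -612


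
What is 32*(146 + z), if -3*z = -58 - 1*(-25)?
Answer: 5024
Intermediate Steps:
z = 11 (z = -(-58 - 1*(-25))/3 = -(-58 + 25)/3 = -⅓*(-33) = 11)
32*(146 + z) = 32*(146 + 11) = 32*157 = 5024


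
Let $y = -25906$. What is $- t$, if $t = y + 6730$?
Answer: $19176$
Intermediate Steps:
$t = -19176$ ($t = -25906 + 6730 = -19176$)
$- t = \left(-1\right) \left(-19176\right) = 19176$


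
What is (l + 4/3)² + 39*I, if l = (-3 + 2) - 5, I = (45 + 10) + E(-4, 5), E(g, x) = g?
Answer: 18097/9 ≈ 2010.8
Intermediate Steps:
I = 51 (I = (45 + 10) - 4 = 55 - 4 = 51)
l = -6 (l = -1 - 5 = -6)
(l + 4/3)² + 39*I = (-6 + 4/3)² + 39*51 = (-6 + 4*(⅓))² + 1989 = (-6 + 4/3)² + 1989 = (-14/3)² + 1989 = 196/9 + 1989 = 18097/9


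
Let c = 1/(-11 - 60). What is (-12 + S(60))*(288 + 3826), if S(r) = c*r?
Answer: -3751968/71 ≈ -52845.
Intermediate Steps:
c = -1/71 (c = 1/(-71) = -1/71 ≈ -0.014085)
S(r) = -r/71
(-12 + S(60))*(288 + 3826) = (-12 - 1/71*60)*(288 + 3826) = (-12 - 60/71)*4114 = -912/71*4114 = -3751968/71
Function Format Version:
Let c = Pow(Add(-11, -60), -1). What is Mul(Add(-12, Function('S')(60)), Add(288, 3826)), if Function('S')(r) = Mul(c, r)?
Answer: Rational(-3751968, 71) ≈ -52845.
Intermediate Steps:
c = Rational(-1, 71) (c = Pow(-71, -1) = Rational(-1, 71) ≈ -0.014085)
Function('S')(r) = Mul(Rational(-1, 71), r)
Mul(Add(-12, Function('S')(60)), Add(288, 3826)) = Mul(Add(-12, Mul(Rational(-1, 71), 60)), Add(288, 3826)) = Mul(Add(-12, Rational(-60, 71)), 4114) = Mul(Rational(-912, 71), 4114) = Rational(-3751968, 71)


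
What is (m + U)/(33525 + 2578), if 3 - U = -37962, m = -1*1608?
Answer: 36357/36103 ≈ 1.0070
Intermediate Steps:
m = -1608
U = 37965 (U = 3 - 1*(-37962) = 3 + 37962 = 37965)
(m + U)/(33525 + 2578) = (-1608 + 37965)/(33525 + 2578) = 36357/36103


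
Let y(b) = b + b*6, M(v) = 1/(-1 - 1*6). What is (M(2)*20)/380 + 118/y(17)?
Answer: 2225/2261 ≈ 0.98408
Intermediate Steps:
M(v) = -⅐ (M(v) = 1/(-1 - 6) = 1/(-7) = 1*(-⅐) = -⅐)
y(b) = 7*b (y(b) = b + 6*b = 7*b)
(M(2)*20)/380 + 118/y(17) = -⅐*20/380 + 118/((7*17)) = -20/7*1/380 + 118/119 = -1/133 + 118*(1/119) = -1/133 + 118/119 = 2225/2261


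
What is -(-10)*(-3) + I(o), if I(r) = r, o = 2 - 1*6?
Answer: -34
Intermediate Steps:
o = -4 (o = 2 - 6 = -4)
-(-10)*(-3) + I(o) = -(-10)*(-3) - 4 = -10*3 - 4 = -30 - 4 = -34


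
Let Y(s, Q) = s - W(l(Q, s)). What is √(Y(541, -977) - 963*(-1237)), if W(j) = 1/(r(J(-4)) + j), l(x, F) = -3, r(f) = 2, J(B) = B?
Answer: √1191773 ≈ 1091.7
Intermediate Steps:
W(j) = 1/(2 + j)
Y(s, Q) = 1 + s (Y(s, Q) = s - 1/(2 - 3) = s - 1/(-1) = s - 1*(-1) = s + 1 = 1 + s)
√(Y(541, -977) - 963*(-1237)) = √((1 + 541) - 963*(-1237)) = √(542 + 1191231) = √1191773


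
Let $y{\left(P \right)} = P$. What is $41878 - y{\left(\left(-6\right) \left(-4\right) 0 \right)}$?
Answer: $41878$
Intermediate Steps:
$41878 - y{\left(\left(-6\right) \left(-4\right) 0 \right)} = 41878 - \left(-6\right) \left(-4\right) 0 = 41878 - 24 \cdot 0 = 41878 - 0 = 41878 + 0 = 41878$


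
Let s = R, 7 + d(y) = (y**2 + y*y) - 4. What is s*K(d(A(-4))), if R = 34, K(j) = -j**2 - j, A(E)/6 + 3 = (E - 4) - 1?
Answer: -3647445404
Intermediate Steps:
A(E) = -48 + 6*E (A(E) = -18 + 6*((E - 4) - 1) = -18 + 6*((-4 + E) - 1) = -18 + 6*(-5 + E) = -18 + (-30 + 6*E) = -48 + 6*E)
d(y) = -11 + 2*y**2 (d(y) = -7 + ((y**2 + y*y) - 4) = -7 + ((y**2 + y**2) - 4) = -7 + (2*y**2 - 4) = -7 + (-4 + 2*y**2) = -11 + 2*y**2)
K(j) = -j - j**2
s = 34
s*K(d(A(-4))) = 34*(-(-11 + 2*(-48 + 6*(-4))**2)*(1 + (-11 + 2*(-48 + 6*(-4))**2))) = 34*(-(-11 + 2*(-48 - 24)**2)*(1 + (-11 + 2*(-48 - 24)**2))) = 34*(-(-11 + 2*(-72)**2)*(1 + (-11 + 2*(-72)**2))) = 34*(-(-11 + 2*5184)*(1 + (-11 + 2*5184))) = 34*(-(-11 + 10368)*(1 + (-11 + 10368))) = 34*(-1*10357*(1 + 10357)) = 34*(-1*10357*10358) = 34*(-107277806) = -3647445404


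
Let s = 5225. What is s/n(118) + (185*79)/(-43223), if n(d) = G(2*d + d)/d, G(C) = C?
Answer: 225796330/129669 ≈ 1741.3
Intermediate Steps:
n(d) = 3 (n(d) = (2*d + d)/d = (3*d)/d = 3)
s/n(118) + (185*79)/(-43223) = 5225/3 + (185*79)/(-43223) = 5225*(⅓) + 14615*(-1/43223) = 5225/3 - 14615/43223 = 225796330/129669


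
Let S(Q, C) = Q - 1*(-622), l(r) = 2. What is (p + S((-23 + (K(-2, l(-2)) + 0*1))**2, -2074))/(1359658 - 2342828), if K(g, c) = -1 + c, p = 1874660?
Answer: -937883/491585 ≈ -1.9079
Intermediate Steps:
S(Q, C) = 622 + Q (S(Q, C) = Q + 622 = 622 + Q)
(p + S((-23 + (K(-2, l(-2)) + 0*1))**2, -2074))/(1359658 - 2342828) = (1874660 + (622 + (-23 + ((-1 + 2) + 0*1))**2))/(1359658 - 2342828) = (1874660 + (622 + (-23 + (1 + 0))**2))/(-983170) = (1874660 + (622 + (-23 + 1)**2))*(-1/983170) = (1874660 + (622 + (-22)**2))*(-1/983170) = (1874660 + (622 + 484))*(-1/983170) = (1874660 + 1106)*(-1/983170) = 1875766*(-1/983170) = -937883/491585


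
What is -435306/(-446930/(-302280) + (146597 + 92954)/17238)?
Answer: -264364816248/9337489 ≈ -28312.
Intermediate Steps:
-435306/(-446930/(-302280) + (146597 + 92954)/17238) = -435306/(-446930*(-1/302280) + 239551*(1/17238)) = -435306/(4063/2748 + 18427/1326) = -435306/9337489/607308 = -435306*607308/9337489 = -264364816248/9337489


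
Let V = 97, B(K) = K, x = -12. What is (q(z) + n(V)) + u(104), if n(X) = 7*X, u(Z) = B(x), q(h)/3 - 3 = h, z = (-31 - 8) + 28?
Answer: 643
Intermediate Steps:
z = -11 (z = -39 + 28 = -11)
q(h) = 9 + 3*h
u(Z) = -12
(q(z) + n(V)) + u(104) = ((9 + 3*(-11)) + 7*97) - 12 = ((9 - 33) + 679) - 12 = (-24 + 679) - 12 = 655 - 12 = 643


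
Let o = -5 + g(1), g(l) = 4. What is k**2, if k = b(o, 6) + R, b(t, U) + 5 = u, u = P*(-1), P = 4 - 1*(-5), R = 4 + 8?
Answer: 4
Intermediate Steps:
R = 12
o = -1 (o = -5 + 4 = -1)
P = 9 (P = 4 + 5 = 9)
u = -9 (u = 9*(-1) = -9)
b(t, U) = -14 (b(t, U) = -5 - 9 = -14)
k = -2 (k = -14 + 12 = -2)
k**2 = (-2)**2 = 4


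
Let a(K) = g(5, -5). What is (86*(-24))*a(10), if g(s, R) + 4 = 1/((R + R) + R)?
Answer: 41968/5 ≈ 8393.6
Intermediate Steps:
g(s, R) = -4 + 1/(3*R) (g(s, R) = -4 + 1/((R + R) + R) = -4 + 1/(2*R + R) = -4 + 1/(3*R))
a(K) = -61/15 (a(K) = -4 + (1/3)/(-5) = -4 + (1/3)*(-1/5) = -4 - 1/15 = -61/15)
(86*(-24))*a(10) = (86*(-24))*(-61/15) = -2064*(-61/15) = 41968/5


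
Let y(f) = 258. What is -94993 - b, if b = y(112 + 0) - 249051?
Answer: 153800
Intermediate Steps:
b = -248793 (b = 258 - 249051 = -248793)
-94993 - b = -94993 - 1*(-248793) = -94993 + 248793 = 153800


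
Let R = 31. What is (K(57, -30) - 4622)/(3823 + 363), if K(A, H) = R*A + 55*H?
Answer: -4505/4186 ≈ -1.0762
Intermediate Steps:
K(A, H) = 31*A + 55*H
(K(57, -30) - 4622)/(3823 + 363) = ((31*57 + 55*(-30)) - 4622)/(3823 + 363) = ((1767 - 1650) - 4622)/4186 = (117 - 4622)*(1/4186) = -4505*1/4186 = -4505/4186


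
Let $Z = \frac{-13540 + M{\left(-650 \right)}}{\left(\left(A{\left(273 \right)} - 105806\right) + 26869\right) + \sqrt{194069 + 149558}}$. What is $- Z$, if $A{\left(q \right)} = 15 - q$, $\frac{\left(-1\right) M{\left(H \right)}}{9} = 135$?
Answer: $- \frac{1168522225}{6271504398} - \frac{14755 \sqrt{343627}}{6271504398} \approx -0.1877$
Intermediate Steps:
$M{\left(H \right)} = -1215$ ($M{\left(H \right)} = \left(-9\right) 135 = -1215$)
$Z = - \frac{14755}{-79195 + \sqrt{343627}}$ ($Z = \frac{-13540 - 1215}{\left(\left(\left(15 - 273\right) - 105806\right) + 26869\right) + \sqrt{194069 + 149558}} = - \frac{14755}{\left(\left(\left(15 - 273\right) - 105806\right) + 26869\right) + \sqrt{343627}} = - \frac{14755}{\left(\left(-258 - 105806\right) + 26869\right) + \sqrt{343627}} = - \frac{14755}{\left(-106064 + 26869\right) + \sqrt{343627}} = - \frac{14755}{-79195 + \sqrt{343627}} \approx 0.1877$)
$- Z = - (\frac{1168522225}{6271504398} + \frac{14755 \sqrt{343627}}{6271504398}) = - \frac{1168522225}{6271504398} - \frac{14755 \sqrt{343627}}{6271504398}$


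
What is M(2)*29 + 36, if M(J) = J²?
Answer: 152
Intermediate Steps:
M(2)*29 + 36 = 2²*29 + 36 = 4*29 + 36 = 116 + 36 = 152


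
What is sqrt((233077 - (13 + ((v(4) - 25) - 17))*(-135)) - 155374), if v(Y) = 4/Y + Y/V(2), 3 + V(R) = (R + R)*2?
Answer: sqrt(74031) ≈ 272.09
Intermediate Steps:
V(R) = -3 + 4*R (V(R) = -3 + (R + R)*2 = -3 + (2*R)*2 = -3 + 4*R)
v(Y) = 4/Y + Y/5 (v(Y) = 4/Y + Y/(-3 + 4*2) = 4/Y + Y/(-3 + 8) = 4/Y + Y/5)
sqrt((233077 - (13 + ((v(4) - 25) - 17))*(-135)) - 155374) = sqrt((233077 - (13 + (((4/4 + (1/5)*4) - 25) - 17))*(-135)) - 155374) = sqrt((233077 - (13 + (((4*(1/4) + 4/5) - 25) - 17))*(-135)) - 155374) = sqrt((233077 - (13 + (((1 + 4/5) - 25) - 17))*(-135)) - 155374) = sqrt((233077 - (13 + ((9/5 - 25) - 17))*(-135)) - 155374) = sqrt((233077 - (13 + (-116/5 - 17))*(-135)) - 155374) = sqrt((233077 - (13 - 201/5)*(-135)) - 155374) = sqrt((233077 - (-136)*(-135)/5) - 155374) = sqrt((233077 - 1*3672) - 155374) = sqrt((233077 - 3672) - 155374) = sqrt(229405 - 155374) = sqrt(74031)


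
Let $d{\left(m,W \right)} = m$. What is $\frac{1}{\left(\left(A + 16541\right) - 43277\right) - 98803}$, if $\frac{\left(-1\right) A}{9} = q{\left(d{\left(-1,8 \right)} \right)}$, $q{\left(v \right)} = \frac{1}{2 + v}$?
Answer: $- \frac{1}{125548} \approx -7.9651 \cdot 10^{-6}$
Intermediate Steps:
$A = -9$ ($A = - \frac{9}{2 - 1} = - \frac{9}{1} = \left(-9\right) 1 = -9$)
$\frac{1}{\left(\left(A + 16541\right) - 43277\right) - 98803} = \frac{1}{\left(\left(-9 + 16541\right) - 43277\right) - 98803} = \frac{1}{\left(16532 - 43277\right) - 98803} = \frac{1}{-26745 - 98803} = \frac{1}{-125548} = - \frac{1}{125548}$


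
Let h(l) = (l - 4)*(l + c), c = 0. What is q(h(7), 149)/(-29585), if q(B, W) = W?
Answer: -149/29585 ≈ -0.0050363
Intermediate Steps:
h(l) = l*(-4 + l) (h(l) = (l - 4)*(l + 0) = (-4 + l)*l = l*(-4 + l))
q(h(7), 149)/(-29585) = 149/(-29585) = 149*(-1/29585) = -149/29585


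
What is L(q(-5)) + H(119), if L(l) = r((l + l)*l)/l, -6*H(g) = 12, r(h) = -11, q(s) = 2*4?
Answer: -27/8 ≈ -3.3750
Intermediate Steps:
q(s) = 8
H(g) = -2 (H(g) = -⅙*12 = -2)
L(l) = -11/l
L(q(-5)) + H(119) = -11/8 - 2 = -27/8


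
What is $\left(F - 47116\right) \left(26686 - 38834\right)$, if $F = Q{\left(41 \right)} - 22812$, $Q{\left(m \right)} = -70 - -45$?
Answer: $849789044$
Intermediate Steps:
$Q{\left(m \right)} = -25$ ($Q{\left(m \right)} = -70 + 45 = -25$)
$F = -22837$ ($F = -25 - 22812 = -22837$)
$\left(F - 47116\right) \left(26686 - 38834\right) = \left(-22837 - 47116\right) \left(26686 - 38834\right) = \left(-69953\right) \left(-12148\right) = 849789044$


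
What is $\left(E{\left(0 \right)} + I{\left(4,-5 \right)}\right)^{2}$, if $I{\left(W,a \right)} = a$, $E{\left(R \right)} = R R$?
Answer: $25$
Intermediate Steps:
$E{\left(R \right)} = R^{2}$
$\left(E{\left(0 \right)} + I{\left(4,-5 \right)}\right)^{2} = \left(0^{2} - 5\right)^{2} = \left(0 - 5\right)^{2} = \left(-5\right)^{2} = 25$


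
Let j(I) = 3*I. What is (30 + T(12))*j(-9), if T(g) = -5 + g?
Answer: -999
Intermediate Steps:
(30 + T(12))*j(-9) = (30 + (-5 + 12))*(3*(-9)) = (30 + 7)*(-27) = 37*(-27) = -999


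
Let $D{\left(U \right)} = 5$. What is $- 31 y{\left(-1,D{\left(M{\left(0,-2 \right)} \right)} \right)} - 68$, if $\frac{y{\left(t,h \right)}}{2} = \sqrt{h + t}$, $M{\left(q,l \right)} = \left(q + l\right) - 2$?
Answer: $-192$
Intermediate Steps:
$M{\left(q,l \right)} = -2 + l + q$ ($M{\left(q,l \right)} = \left(l + q\right) - 2 = -2 + l + q$)
$y{\left(t,h \right)} = 2 \sqrt{h + t}$
$- 31 y{\left(-1,D{\left(M{\left(0,-2 \right)} \right)} \right)} - 68 = - 31 \cdot 2 \sqrt{5 - 1} - 68 = - 31 \cdot 2 \sqrt{4} - 68 = - 31 \cdot 2 \cdot 2 - 68 = \left(-31\right) 4 - 68 = -124 - 68 = -192$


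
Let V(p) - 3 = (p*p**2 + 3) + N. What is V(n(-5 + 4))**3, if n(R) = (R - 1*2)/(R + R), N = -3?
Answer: 132651/512 ≈ 259.08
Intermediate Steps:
n(R) = (-2 + R)/(2*R) (n(R) = (R - 2)/((2*R)) = (-2 + R)*(1/(2*R)) = (-2 + R)/(2*R))
V(p) = 3 + p**3 (V(p) = 3 + ((p*p**2 + 3) - 3) = 3 + ((p**3 + 3) - 3) = 3 + ((3 + p**3) - 3) = 3 + p**3)
V(n(-5 + 4))**3 = (3 + ((-2 + (-5 + 4))/(2*(-5 + 4)))**3)**3 = (3 + ((1/2)*(-2 - 1)/(-1))**3)**3 = (3 + ((1/2)*(-1)*(-3))**3)**3 = (3 + (3/2)**3)**3 = (3 + 27/8)**3 = (51/8)**3 = 132651/512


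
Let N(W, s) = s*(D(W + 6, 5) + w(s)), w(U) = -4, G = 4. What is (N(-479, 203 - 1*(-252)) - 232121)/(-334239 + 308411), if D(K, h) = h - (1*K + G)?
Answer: 1661/2348 ≈ 0.70741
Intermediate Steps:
D(K, h) = -4 + h - K (D(K, h) = h - (1*K + 4) = h - (K + 4) = h - (4 + K) = h + (-4 - K) = -4 + h - K)
N(W, s) = s*(-9 - W) (N(W, s) = s*((-4 + 5 - (W + 6)) - 4) = s*((-4 + 5 - (6 + W)) - 4) = s*((-4 + 5 + (-6 - W)) - 4) = s*((-5 - W) - 4) = s*(-9 - W))
(N(-479, 203 - 1*(-252)) - 232121)/(-334239 + 308411) = (-(203 - 1*(-252))*(9 - 479) - 232121)/(-334239 + 308411) = (-1*(203 + 252)*(-470) - 232121)/(-25828) = (-1*455*(-470) - 232121)*(-1/25828) = (213850 - 232121)*(-1/25828) = -18271*(-1/25828) = 1661/2348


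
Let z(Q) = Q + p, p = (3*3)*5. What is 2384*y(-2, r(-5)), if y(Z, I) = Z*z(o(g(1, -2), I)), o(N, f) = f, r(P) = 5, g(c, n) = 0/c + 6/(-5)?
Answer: -238400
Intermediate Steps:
p = 45 (p = 9*5 = 45)
g(c, n) = -6/5 (g(c, n) = 0 + 6*(-⅕) = 0 - 6/5 = -6/5)
z(Q) = 45 + Q (z(Q) = Q + 45 = 45 + Q)
y(Z, I) = Z*(45 + I)
2384*y(-2, r(-5)) = 2384*(-2*(45 + 5)) = 2384*(-2*50) = 2384*(-100) = -238400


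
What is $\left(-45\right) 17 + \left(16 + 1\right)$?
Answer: $-748$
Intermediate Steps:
$\left(-45\right) 17 + \left(16 + 1\right) = -765 + 17 = -748$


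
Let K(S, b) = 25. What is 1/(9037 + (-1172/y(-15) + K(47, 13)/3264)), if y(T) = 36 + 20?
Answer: 22848/205999375 ≈ 0.00011091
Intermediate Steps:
y(T) = 56
1/(9037 + (-1172/y(-15) + K(47, 13)/3264)) = 1/(9037 + (-1172/56 + 25/3264)) = 1/(9037 + (-1172*1/56 + 25*(1/3264))) = 1/(9037 + (-293/14 + 25/3264)) = 1/(9037 - 478001/22848) = 1/(205999375/22848) = 22848/205999375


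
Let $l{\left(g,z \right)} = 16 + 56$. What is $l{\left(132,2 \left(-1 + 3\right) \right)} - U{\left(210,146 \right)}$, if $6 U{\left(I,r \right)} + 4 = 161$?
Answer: $\frac{275}{6} \approx 45.833$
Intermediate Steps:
$U{\left(I,r \right)} = \frac{157}{6}$ ($U{\left(I,r \right)} = - \frac{2}{3} + \frac{1}{6} \cdot 161 = - \frac{2}{3} + \frac{161}{6} = \frac{157}{6}$)
$l{\left(g,z \right)} = 72$
$l{\left(132,2 \left(-1 + 3\right) \right)} - U{\left(210,146 \right)} = 72 - \frac{157}{6} = \frac{275}{6}$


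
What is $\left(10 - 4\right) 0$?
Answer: $0$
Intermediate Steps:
$\left(10 - 4\right) 0 = 6 \cdot 0 = 0$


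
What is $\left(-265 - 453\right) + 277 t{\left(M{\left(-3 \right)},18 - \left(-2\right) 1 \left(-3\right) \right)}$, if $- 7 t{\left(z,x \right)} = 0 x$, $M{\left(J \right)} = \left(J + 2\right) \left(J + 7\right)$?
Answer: $-718$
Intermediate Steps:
$M{\left(J \right)} = \left(2 + J\right) \left(7 + J\right)$
$t{\left(z,x \right)} = 0$ ($t{\left(z,x \right)} = - \frac{0 x}{7} = \left(- \frac{1}{7}\right) 0 = 0$)
$\left(-265 - 453\right) + 277 t{\left(M{\left(-3 \right)},18 - \left(-2\right) 1 \left(-3\right) \right)} = \left(-265 - 453\right) + 277 \cdot 0 = \left(-265 - 453\right) + 0 = -718 + 0 = -718$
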